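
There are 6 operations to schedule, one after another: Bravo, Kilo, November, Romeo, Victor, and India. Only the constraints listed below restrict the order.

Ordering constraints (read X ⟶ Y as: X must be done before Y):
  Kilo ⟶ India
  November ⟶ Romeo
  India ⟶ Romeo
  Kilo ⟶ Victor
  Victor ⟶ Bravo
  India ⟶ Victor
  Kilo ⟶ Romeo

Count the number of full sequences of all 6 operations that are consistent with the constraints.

The operations with no prerequisites are Kilo, November; any of them can be placed first.
Counting all ways to extend the partial order to a total order gives 12.

12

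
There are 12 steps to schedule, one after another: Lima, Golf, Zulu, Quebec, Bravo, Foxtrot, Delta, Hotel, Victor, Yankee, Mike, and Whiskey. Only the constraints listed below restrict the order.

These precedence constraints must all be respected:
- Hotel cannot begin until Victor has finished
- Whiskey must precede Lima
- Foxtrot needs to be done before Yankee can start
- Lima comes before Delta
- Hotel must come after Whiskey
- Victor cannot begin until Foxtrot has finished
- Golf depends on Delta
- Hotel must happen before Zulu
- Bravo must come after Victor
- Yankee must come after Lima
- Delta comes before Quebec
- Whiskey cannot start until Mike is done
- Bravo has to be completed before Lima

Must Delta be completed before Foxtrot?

No

The constraints actually force Foxtrot before Delta (via Foxtrot → Victor → Bravo → Lima → Delta), not the other way around.
So Delta never precedes Foxtrot.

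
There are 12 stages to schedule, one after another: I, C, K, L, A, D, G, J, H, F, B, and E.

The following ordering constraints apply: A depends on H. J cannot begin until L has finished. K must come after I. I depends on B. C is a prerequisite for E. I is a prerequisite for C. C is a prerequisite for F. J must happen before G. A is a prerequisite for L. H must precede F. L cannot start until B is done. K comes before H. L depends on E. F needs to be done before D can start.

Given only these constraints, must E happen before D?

No

E and D are not related by any chain of constraints.
So E can come before D or after — it is not forced.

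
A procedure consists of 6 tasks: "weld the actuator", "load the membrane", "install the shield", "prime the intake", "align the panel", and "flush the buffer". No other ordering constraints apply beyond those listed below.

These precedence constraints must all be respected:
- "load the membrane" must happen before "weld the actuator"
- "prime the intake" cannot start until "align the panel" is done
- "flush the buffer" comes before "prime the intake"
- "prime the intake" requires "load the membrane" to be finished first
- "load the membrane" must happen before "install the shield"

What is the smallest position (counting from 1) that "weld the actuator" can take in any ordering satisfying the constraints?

2

Working backwards through the constraints from "weld the actuator", its only required predecessor is "load the membrane".
With 1 mandatory predecessor, the earliest "weld the actuator" can sit is position 1+1 = 2, and placing just that one first achieves it.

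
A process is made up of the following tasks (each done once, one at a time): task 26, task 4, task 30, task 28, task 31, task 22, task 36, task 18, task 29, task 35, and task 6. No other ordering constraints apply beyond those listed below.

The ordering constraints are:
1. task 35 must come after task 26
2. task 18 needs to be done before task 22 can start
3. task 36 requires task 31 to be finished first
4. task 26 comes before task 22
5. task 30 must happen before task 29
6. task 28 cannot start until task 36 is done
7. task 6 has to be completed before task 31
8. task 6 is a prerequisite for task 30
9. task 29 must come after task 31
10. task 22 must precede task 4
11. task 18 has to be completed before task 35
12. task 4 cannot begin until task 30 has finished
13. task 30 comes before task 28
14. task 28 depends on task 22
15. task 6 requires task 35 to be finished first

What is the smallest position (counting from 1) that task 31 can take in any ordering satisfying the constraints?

The tasks that are forced before task 31, directly or transitively, are task 26, task 18, task 35, task 6. That's 4 tasks.
With 4 mandatory predecessors, the earliest task 31 can sit is position 4+1 = 5, and placing just those 4 first achieves it.

5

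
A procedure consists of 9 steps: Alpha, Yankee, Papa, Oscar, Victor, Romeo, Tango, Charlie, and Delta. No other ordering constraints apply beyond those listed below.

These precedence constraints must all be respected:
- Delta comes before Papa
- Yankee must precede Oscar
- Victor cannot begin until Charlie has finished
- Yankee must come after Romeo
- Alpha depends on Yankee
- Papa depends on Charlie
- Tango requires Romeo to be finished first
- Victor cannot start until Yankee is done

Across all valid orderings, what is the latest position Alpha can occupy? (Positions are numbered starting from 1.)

9

Alpha has no required successors, so nothing stops it from going last (position 9).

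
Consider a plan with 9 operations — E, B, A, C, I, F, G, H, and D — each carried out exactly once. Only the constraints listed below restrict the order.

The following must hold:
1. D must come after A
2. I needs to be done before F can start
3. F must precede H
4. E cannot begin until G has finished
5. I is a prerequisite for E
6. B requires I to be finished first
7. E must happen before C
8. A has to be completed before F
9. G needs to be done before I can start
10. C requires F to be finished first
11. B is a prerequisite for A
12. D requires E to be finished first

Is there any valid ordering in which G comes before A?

Every valid ordering already has G before A (the constraints require it), so in particular at least one does.

Yes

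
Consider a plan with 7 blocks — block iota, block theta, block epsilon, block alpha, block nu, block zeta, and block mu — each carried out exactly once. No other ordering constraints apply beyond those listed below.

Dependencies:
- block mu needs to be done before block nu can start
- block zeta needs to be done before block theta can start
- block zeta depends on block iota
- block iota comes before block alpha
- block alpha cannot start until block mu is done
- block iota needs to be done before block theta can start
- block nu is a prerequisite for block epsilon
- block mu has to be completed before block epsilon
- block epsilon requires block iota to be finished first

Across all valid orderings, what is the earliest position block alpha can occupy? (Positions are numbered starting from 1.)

Working backwards through the constraints from block alpha, its full set of required predecessors is block iota, block mu — 2 of them.
So at minimum 2 blocks come before block alpha, putting block alpha no earlier than position 3. That position is achievable by scheduling exactly those predecessors first.

3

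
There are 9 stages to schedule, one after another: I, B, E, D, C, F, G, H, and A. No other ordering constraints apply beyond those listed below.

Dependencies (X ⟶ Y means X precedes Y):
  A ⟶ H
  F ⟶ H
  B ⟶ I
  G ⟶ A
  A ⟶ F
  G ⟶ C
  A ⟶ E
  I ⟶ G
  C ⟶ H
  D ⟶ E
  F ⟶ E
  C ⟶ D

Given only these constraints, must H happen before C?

There is a chain C → H, which puts C before H.
So H does not have to come before C — it cannot.

No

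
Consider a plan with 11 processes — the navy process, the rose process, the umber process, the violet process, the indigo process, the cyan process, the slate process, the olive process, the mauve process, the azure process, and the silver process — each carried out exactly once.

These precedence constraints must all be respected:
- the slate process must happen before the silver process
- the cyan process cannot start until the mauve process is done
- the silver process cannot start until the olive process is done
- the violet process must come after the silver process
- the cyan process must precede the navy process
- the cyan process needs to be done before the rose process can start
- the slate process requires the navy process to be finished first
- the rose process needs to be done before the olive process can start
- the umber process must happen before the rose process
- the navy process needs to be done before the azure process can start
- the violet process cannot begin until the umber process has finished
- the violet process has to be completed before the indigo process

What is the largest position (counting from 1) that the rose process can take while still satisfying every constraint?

7

Every process that must follow the rose process has to come after it. Tracing all chains starting from the rose process, those processes are: the violet process, the indigo process, the olive process, the silver process — 4 in total.
So at least 4 processes follow the rose process, putting the rose process no later than position 7. That position is achievable by scheduling everything else first.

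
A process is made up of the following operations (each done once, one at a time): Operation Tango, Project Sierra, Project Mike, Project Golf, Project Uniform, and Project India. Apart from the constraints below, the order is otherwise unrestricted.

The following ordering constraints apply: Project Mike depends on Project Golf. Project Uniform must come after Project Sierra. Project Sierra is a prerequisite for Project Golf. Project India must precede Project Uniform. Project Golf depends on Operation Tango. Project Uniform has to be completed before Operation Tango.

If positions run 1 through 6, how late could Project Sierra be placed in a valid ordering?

2

Following every chain forward from Project Sierra, the operations that must come later are Operation Tango, Project Mike, Project Golf, Project Uniform — 4 of them.
With 4 mandatory successors out of 6 operations total, the latest slot for Project Sierra is 6−4 = 2, and it's reachable by doing all non-successors before Project Sierra.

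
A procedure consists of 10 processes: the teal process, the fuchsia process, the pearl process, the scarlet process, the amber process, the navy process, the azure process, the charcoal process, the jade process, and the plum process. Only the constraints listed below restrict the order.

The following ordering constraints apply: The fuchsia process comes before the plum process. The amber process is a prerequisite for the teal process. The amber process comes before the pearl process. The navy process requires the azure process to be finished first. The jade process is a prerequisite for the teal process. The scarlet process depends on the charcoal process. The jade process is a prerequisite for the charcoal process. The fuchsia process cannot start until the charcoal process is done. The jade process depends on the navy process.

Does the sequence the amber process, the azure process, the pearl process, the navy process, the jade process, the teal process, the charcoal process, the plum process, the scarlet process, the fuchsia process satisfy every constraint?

In the proposed order, the plum process appears before the fuchsia process.
But one of the constraints requires the fuchsia process before the plum process, so this ordering violates it.

No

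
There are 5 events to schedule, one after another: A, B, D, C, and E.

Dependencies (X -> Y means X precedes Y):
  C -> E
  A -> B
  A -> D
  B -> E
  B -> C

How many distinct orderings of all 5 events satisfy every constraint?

4

Only A has no prerequisites, so it must go first.
Counting all ways to extend the partial order to a total order gives 4.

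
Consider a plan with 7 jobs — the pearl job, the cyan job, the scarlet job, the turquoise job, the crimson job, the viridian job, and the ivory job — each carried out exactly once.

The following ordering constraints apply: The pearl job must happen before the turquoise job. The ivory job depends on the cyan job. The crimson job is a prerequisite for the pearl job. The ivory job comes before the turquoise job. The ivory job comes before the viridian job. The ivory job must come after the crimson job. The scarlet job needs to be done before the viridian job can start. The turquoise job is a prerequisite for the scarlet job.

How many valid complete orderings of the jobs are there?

2 jobs have no prerequisites (the cyan job, the crimson job), so any of them could come first.
Counting all ways to extend the partial order to a total order gives 5.

5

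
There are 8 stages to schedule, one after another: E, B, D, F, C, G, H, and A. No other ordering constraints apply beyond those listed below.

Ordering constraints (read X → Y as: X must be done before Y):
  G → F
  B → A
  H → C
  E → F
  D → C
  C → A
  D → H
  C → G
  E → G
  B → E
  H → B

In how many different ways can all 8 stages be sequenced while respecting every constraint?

11

Only D has no prerequisites, so it must go first.
Systematically extending each partial ordering one stage at a time and counting, there are 11 complete orderings.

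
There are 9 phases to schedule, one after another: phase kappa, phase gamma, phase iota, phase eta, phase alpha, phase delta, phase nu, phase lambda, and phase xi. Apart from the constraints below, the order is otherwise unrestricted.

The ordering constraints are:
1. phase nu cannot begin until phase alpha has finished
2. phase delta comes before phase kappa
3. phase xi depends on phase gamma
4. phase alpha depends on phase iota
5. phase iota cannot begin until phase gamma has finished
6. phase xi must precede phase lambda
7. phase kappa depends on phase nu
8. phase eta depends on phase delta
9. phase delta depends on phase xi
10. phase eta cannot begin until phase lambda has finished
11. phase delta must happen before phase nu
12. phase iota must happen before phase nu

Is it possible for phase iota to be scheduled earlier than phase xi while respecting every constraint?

Yes

The constraints leave phase iota and phase xi unordered relative to each other; nothing requires phase xi earlier.
So a valid ordering placing phase iota earlier than phase xi exists.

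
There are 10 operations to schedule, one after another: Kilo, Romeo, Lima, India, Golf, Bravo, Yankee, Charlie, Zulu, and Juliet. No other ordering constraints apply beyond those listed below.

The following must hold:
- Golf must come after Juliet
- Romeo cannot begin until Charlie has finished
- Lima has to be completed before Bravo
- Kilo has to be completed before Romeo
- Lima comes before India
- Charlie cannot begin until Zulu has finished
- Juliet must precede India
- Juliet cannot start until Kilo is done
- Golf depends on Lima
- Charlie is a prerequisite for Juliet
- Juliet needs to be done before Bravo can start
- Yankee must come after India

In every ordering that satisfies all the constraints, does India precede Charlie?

The constraints actually force Charlie before India (via Charlie → Juliet → India), not the other way around.
So India does not have to come before Charlie — it cannot.

No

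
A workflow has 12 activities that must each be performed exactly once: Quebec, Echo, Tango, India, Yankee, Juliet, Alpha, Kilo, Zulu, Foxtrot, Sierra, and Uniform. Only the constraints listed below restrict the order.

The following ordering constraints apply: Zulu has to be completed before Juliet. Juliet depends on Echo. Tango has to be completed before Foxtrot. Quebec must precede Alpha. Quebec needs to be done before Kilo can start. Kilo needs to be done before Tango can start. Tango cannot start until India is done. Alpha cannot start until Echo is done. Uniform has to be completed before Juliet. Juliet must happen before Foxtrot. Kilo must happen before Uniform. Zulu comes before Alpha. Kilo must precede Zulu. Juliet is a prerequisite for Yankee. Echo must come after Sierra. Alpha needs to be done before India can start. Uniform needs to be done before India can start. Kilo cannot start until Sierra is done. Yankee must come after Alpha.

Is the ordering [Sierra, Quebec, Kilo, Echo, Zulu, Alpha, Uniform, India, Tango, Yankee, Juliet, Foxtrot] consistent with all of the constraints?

No

In the proposed order, Yankee appears before Juliet.
Since Juliet is required before Yankee, the ordering is invalid.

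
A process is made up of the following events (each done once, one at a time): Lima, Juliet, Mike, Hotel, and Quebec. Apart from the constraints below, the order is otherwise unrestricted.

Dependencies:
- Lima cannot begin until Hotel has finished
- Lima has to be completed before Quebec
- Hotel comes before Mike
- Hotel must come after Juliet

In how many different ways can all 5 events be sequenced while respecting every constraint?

Only Juliet has no prerequisites, so it must go first.
Enumerating by repeatedly choosing an available event (one whose prerequisites are all placed) gives 3 distinct complete orderings.

3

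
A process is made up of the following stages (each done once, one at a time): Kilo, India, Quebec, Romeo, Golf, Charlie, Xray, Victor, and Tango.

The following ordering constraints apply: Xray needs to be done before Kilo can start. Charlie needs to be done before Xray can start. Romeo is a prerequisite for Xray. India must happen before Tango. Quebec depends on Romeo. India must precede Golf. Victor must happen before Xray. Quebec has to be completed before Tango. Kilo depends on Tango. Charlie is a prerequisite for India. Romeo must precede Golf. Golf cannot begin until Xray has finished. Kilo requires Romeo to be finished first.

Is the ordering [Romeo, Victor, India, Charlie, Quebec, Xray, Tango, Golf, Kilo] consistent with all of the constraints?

Here Charlie comes after India.
That contradicts the constraint that Charlie must precede India.

No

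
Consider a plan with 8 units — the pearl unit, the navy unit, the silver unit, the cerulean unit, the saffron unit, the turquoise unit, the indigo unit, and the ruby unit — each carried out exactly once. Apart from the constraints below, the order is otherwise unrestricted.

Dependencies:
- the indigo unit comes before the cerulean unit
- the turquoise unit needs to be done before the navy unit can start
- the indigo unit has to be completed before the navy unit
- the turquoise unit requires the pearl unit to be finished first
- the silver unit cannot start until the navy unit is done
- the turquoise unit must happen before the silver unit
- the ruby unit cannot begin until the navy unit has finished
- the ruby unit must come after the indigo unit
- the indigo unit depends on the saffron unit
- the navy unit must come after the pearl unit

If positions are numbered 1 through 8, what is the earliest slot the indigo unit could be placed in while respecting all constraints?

Working backwards through the constraints from the indigo unit, its only required predecessor is the saffron unit.
So at minimum 1 unit comes before the indigo unit, putting the indigo unit no earlier than position 2. That position is achievable by scheduling exactly that predecessor first.

2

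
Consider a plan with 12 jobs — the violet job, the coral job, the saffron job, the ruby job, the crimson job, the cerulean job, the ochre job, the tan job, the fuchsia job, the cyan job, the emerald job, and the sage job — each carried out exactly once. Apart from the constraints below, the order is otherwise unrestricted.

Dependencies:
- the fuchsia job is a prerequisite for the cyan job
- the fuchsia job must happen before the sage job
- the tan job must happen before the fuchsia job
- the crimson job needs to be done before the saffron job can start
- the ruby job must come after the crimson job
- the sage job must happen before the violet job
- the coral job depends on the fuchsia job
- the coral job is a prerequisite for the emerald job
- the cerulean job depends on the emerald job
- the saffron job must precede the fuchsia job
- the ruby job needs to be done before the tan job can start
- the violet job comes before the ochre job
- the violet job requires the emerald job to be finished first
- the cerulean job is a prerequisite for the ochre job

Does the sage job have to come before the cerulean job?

No

No chain of constraints connects the sage job to the cerulean job in either direction.
A valid ordering placing the cerulean job before the sage job exists, so the answer is no.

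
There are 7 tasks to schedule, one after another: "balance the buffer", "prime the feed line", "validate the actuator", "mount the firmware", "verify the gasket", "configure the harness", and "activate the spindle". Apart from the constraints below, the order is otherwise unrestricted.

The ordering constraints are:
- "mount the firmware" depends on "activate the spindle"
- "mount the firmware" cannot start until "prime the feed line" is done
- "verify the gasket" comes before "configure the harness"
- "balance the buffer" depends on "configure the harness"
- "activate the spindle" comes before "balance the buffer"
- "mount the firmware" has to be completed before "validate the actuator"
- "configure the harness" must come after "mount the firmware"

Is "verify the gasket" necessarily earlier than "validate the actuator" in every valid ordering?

No

Nothing in the constraints links "verify the gasket" and "validate the actuator"; they are unordered relative to each other.
There exist valid orderings with "validate the actuator" before "verify the gasket", so "verify the gasket" is not required to come first.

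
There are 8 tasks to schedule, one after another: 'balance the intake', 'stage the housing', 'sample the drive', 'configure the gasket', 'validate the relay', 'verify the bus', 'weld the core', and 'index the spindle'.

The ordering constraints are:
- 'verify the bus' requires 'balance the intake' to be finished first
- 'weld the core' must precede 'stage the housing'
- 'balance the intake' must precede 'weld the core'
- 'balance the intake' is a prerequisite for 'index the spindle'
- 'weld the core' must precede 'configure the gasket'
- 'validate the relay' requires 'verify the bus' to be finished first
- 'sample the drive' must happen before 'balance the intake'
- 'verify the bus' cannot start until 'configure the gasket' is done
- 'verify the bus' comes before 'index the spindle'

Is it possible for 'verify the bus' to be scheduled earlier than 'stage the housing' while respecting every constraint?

Nothing in the constraints forces 'stage the housing' before 'verify the bus' — there is no chain from 'stage the housing' to 'verify the bus'.
That means at least one valid schedule has 'verify the bus' before 'stage the housing'.

Yes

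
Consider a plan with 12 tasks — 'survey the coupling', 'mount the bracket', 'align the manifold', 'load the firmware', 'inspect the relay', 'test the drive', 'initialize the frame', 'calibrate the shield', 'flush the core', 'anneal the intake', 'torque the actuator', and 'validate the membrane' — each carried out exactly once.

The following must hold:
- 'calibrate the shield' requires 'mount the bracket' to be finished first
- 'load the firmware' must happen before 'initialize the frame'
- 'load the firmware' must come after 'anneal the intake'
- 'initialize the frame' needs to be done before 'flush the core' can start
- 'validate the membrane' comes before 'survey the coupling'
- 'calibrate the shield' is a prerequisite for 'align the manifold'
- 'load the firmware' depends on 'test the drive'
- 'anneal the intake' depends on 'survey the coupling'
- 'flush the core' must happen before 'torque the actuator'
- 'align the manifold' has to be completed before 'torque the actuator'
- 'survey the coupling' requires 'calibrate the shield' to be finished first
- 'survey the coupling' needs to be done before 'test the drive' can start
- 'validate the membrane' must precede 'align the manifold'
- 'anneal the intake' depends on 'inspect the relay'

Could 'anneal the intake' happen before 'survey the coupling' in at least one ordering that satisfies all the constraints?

There is a dependency chain 'survey the coupling' → 'anneal the intake', so 'anneal the intake' always comes after 'survey the coupling'.
Hence 'anneal the intake' can never be scheduled before 'survey the coupling'.

No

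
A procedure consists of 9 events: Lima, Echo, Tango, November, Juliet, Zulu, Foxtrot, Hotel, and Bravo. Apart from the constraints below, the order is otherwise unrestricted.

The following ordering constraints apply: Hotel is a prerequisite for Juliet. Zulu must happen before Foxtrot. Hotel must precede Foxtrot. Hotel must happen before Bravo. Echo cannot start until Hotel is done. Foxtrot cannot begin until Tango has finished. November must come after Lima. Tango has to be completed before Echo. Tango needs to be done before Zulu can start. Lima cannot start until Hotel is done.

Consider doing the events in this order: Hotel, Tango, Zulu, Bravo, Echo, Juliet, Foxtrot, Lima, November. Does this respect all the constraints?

Every stated constraint is respected: Hotel sits at position 1, ahead of Lima at position 8, and each of the other listed pairs likewise has the predecessor earlier in the sequence.

Yes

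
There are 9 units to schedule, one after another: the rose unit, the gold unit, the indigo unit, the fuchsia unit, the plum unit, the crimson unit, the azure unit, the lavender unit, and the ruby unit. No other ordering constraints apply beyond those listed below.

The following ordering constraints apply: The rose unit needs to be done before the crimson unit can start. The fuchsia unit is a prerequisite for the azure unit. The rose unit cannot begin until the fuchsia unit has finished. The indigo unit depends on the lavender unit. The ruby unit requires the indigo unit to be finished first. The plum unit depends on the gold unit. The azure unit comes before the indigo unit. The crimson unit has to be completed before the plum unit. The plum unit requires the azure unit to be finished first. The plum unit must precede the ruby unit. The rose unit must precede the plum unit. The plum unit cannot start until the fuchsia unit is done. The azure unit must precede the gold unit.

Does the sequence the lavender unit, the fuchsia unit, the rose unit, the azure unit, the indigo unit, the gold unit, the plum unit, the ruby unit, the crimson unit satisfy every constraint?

No

Here the crimson unit comes after the plum unit.
Since the crimson unit is required before the plum unit, the ordering is invalid.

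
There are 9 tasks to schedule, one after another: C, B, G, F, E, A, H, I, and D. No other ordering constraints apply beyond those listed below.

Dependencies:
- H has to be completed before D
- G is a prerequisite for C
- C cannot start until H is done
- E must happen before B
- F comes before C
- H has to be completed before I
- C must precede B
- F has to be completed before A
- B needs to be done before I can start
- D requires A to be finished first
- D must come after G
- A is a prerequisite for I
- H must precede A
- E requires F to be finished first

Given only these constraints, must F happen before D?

Following the dependencies: F → A → D.
That forces F before D in every valid schedule.

Yes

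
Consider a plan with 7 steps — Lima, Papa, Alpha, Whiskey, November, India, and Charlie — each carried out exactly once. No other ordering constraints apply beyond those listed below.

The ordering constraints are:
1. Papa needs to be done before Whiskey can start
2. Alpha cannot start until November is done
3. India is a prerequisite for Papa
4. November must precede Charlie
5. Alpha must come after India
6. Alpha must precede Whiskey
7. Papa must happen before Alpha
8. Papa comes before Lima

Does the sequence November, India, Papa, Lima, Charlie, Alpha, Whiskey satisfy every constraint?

Checking each listed constraint against this order: for instance, November is in position 1 and Alpha in position 6, so that constraint holds — and the remaining constraints check out the same way.

Yes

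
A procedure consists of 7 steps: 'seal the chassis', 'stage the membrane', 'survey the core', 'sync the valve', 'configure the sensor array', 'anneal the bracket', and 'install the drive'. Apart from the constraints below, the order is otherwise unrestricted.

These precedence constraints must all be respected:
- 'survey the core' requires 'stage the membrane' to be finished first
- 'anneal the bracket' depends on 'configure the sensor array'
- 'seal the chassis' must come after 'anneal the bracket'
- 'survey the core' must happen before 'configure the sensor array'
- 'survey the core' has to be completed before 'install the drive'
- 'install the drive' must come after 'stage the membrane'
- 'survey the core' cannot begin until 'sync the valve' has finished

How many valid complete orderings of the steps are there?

8

The steps with no prerequisites are 'stage the membrane', 'sync the valve'; any of them can be placed first.
Systematically extending each partial ordering one step at a time and counting, there are 8 complete orderings.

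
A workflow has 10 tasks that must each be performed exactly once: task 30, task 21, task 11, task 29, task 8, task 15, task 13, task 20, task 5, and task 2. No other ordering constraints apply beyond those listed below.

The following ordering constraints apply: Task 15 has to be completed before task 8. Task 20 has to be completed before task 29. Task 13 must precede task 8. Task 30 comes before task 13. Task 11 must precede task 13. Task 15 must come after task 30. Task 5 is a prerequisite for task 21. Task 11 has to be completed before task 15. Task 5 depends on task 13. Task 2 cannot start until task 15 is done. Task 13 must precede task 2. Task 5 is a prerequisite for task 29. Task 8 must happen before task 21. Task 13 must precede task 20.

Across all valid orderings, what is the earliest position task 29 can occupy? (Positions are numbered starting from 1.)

6

Working backwards through the constraints from task 29, its full set of required predecessors is task 30, task 11, task 13, task 20, task 5 — 5 of them.
So at minimum 5 tasks come before task 29, putting task 29 no earlier than position 6. That position is achievable by scheduling exactly those predecessors first.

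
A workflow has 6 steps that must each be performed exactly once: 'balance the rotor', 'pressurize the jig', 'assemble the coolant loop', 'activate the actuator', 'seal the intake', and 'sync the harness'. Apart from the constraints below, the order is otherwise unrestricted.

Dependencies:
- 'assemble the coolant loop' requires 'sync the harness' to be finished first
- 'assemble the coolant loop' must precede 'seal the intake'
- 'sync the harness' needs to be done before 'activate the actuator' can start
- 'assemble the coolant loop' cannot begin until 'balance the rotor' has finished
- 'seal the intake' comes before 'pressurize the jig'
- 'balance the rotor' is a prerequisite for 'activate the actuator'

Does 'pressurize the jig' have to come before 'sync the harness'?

There is a chain 'sync the harness' → 'assemble the coolant loop' → 'seal the intake' → 'pressurize the jig', which puts 'sync the harness' before 'pressurize the jig'.
So 'pressurize the jig' never precedes 'sync the harness'.

No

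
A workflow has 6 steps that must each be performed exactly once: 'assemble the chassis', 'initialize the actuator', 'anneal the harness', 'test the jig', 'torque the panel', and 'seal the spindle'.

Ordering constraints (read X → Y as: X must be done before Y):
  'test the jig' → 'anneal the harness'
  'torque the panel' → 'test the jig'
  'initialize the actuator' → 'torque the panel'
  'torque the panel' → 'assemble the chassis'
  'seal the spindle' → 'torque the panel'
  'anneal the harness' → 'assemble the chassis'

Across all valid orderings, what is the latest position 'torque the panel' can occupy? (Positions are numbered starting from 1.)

3

The steps that are forced after 'torque the panel', directly or by a chain of constraints, are 'assemble the chassis', 'anneal the harness', 'test the jig'. That's 3 steps.
So at least 3 steps follow 'torque the panel', putting 'torque the panel' no later than position 3. That position is achievable by scheduling everything else first.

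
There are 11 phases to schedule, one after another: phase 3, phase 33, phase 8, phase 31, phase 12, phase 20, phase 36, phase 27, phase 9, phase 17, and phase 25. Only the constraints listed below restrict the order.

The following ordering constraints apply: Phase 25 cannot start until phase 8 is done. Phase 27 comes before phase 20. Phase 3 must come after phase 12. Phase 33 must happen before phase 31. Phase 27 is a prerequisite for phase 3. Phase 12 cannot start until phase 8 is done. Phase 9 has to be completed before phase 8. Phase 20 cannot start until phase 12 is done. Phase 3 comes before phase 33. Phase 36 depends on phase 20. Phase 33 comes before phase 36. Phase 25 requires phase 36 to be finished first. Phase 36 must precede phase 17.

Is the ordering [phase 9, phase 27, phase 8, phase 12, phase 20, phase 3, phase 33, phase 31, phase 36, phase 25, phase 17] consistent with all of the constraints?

Checking each listed constraint against this order: for instance, phase 8 is in position 3 and phase 25 in position 10, so that constraint holds — and the remaining constraints check out the same way.

Yes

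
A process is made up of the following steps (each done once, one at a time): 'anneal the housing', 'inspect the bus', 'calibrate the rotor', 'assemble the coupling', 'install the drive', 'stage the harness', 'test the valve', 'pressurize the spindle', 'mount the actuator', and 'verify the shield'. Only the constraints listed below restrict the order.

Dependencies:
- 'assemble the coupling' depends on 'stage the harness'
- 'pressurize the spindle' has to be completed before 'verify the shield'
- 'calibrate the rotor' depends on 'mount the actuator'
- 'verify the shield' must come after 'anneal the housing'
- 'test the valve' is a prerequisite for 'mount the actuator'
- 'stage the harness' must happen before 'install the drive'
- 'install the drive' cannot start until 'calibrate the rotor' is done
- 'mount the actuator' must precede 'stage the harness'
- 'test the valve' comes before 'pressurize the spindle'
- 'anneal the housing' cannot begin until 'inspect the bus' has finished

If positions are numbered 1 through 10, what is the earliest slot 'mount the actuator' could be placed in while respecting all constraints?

The only step forced before 'mount the actuator' (directly or transitively) is 'test the valve'.
So at minimum 1 step comes before 'mount the actuator', putting 'mount the actuator' no earlier than position 2. That position is achievable by scheduling exactly that predecessor first.

2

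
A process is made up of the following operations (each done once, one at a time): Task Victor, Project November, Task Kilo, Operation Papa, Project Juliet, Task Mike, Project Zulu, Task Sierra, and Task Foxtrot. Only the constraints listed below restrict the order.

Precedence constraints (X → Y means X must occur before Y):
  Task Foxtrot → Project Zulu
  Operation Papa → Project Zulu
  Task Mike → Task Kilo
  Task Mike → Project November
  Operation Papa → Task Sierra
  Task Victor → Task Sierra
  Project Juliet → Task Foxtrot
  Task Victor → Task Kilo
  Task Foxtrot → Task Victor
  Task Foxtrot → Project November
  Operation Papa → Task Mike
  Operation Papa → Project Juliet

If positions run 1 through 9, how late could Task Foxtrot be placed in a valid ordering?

The operations that are forced after Task Foxtrot, directly or by a chain of constraints, are Task Victor, Project November, Task Kilo, Project Zulu, Task Sierra. That's 5 operations.
So at least 5 operations follow Task Foxtrot, putting Task Foxtrot no later than position 4. That position is achievable by scheduling everything else first.

4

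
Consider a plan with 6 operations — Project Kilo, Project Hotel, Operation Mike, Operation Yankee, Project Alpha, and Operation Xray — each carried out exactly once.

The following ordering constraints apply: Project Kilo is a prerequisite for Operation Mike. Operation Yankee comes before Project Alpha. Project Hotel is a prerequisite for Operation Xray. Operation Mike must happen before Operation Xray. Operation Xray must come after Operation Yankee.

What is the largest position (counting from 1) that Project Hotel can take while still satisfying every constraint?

5

The only operation forced after Project Hotel (directly or by a chain) is Operation Xray.
So at least 1 operation follows Project Hotel, putting Project Hotel no later than position 5. That position is achievable by scheduling everything else first.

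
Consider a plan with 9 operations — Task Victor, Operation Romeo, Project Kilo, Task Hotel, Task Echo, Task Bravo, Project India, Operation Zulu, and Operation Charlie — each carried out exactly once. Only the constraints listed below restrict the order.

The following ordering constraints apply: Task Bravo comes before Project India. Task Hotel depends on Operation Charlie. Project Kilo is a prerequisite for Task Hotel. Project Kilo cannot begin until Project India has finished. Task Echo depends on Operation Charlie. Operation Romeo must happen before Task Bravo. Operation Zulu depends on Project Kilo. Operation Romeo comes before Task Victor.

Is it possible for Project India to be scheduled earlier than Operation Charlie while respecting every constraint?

Yes

The constraints leave Project India and Operation Charlie unordered relative to each other; nothing requires Operation Charlie earlier.
So a valid ordering placing Project India earlier than Operation Charlie exists.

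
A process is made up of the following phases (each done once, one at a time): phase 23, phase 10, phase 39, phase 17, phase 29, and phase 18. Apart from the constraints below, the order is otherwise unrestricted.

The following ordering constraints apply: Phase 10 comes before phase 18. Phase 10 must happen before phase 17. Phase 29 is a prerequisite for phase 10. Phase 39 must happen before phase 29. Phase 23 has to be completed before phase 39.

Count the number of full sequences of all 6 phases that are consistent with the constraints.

Phase 23 is the only phase with nothing required before it, so every ordering starts there.
Enumerating by repeatedly choosing an available phase (one whose prerequisites are all placed) gives 2 distinct complete orderings.

2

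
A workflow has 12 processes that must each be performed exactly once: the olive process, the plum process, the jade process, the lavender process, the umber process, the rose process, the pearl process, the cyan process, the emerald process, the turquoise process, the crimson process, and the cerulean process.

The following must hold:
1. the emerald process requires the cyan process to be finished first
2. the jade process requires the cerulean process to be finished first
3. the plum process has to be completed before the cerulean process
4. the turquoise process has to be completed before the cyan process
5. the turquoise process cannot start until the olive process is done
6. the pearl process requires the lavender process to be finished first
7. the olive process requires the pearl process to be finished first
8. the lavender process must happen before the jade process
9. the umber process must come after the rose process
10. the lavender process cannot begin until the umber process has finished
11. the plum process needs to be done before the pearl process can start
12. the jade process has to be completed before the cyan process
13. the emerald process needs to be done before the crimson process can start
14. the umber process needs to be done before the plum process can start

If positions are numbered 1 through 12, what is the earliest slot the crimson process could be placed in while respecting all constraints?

Every process that must precede the crimson process has to come before it. Tracing all chains that end at the crimson process, those processes are: the olive process, the plum process, the jade process, the lavender process, the umber process, the rose process, the pearl process, the cyan process, the emerald process, the turquoise process, the cerulean process — 11 in total.
With 11 mandatory predecessors, the earliest the crimson process can sit is position 11+1 = 12, and placing just those 11 first achieves it.

12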